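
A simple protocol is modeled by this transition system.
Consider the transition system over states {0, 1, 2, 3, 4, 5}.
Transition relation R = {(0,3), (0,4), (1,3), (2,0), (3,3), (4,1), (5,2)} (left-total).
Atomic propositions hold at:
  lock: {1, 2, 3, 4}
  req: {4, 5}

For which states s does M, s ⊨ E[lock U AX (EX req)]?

{2}

Sat(EX req) = {s : some successor in {4, 5}} = {0}
Sat(AX (EX req)) = {s : every successor in {0}} = {2}
E[lock U AX (EX req)]: least fixpoint, start Z0 = Sat(AX (EX req)) = {2}, add states in Sat(lock) with some successor in Z. Already a fixed point.
Sat(E[lock U AX (EX req)]) = {2}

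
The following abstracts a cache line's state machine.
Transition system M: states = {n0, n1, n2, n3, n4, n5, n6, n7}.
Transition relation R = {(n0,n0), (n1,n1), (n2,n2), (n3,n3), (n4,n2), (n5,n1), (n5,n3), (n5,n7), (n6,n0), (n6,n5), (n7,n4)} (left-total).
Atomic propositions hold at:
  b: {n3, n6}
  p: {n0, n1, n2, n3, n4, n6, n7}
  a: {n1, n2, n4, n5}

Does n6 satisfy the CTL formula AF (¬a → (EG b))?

No

Sat(¬a) = {n0, n3, n6, n7}
EG b: greatest fixpoint, start Z0 = {n3, n6}, keep only states in Sat with some successor in Z. Z1 = {n3}; fixed.
Sat(EG b) = {n3}
Sat(¬a → (EG b)) = {n1, n2, n3, n4, n5}
AF (¬a → (EG b)): least fixpoint, start Z0 = {n1, n2, n3, n4, n5}, add states with every successor in Z. Z1 = {n1, n2, n3, n4, n5, n7}; fixed.
Sat(AF (¬a → (EG b))) = {n1, n2, n3, n4, n5, n7}
n6 ∉ Sat(AF (¬a → (EG b))) = {n1, n2, n3, n4, n5, n7}, so the formula does not hold at n6.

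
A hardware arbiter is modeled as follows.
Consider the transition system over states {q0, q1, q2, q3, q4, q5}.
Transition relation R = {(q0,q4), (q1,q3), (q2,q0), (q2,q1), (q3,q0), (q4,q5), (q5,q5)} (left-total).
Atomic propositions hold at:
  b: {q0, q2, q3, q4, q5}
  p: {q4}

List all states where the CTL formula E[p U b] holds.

E[p U b]: least fixpoint, start Z0 = Sat(b) = {q0, q2, q3, q4, q5}, add states in Sat(p) with some successor in Z. Already a fixed point.
Sat(E[p U b]) = {q0, q2, q3, q4, q5}

{q0, q2, q3, q4, q5}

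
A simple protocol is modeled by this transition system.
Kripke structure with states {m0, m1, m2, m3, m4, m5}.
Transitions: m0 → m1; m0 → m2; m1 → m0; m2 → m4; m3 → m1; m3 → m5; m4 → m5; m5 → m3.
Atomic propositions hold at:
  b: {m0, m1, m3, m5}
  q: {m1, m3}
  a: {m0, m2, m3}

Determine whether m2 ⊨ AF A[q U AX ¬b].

Sat(¬b) = {m2, m4}
Sat(AX ¬b) = {s : every successor in {m2, m4}} = {m2}
A[q U AX ¬b]: least fixpoint, start Z0 = Sat(AX ¬b) = {m2}, add states in Sat(q) with every successor in Z. Already a fixed point.
Sat(A[q U AX ¬b]) = {m2}
AF A[q U AX ¬b]: least fixpoint, start Z0 = {m2}, add states with every successor in Z. Already a fixed point.
Sat(AF A[q U AX ¬b]) = {m2}
m2 ∈ Sat(AF A[q U AX ¬b]) = {m2}, so the formula holds at m2.

Yes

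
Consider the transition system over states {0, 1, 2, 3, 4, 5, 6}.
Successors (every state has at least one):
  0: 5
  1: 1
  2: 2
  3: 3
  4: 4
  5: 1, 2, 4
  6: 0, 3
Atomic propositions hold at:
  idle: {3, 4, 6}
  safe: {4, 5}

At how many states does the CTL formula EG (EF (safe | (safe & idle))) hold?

Sat(safe & idle) = {4}
Sat(safe | (safe & idle)) = {4, 5}
EF (safe | (safe & idle)): least fixpoint, start Z0 = {4, 5}, add states with some successor in Z. Z1 = {0, 4, 5}; Z2 = {0, 4, 5, 6}; fixed.
Sat(EF (safe | (safe & idle))) = {0, 4, 5, 6}
EG (EF (safe | (safe & idle))): greatest fixpoint, start Z0 = {0, 4, 5, 6}, keep only states in Sat with some successor in Z. Already a fixed point.
Sat(EG (EF (safe | (safe & idle)))) = {0, 4, 5, 6}
|Sat(EG (EF (safe | (safe & idle))))| = |{0, 4, 5, 6}| = 4.

4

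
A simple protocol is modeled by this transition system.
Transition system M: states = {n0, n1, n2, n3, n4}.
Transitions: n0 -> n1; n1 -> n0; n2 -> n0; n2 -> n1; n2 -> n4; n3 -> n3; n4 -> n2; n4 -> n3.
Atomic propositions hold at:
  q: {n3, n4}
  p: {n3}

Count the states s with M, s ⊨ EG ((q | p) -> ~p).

4

Sat(q | p) = {n3, n4}
Sat(~p) = {n0, n1, n2, n4}
Sat((q | p) -> ~p) = {n0, n1, n2, n4}
EG ((q | p) -> ~p): greatest fixpoint, start Z0 = {n0, n1, n2, n4}, keep only states in Sat with some successor in Z. Already a fixed point.
Sat(EG ((q | p) -> ~p)) = {n0, n1, n2, n4}
|Sat(EG ((q | p) -> ~p))| = |{n0, n1, n2, n4}| = 4.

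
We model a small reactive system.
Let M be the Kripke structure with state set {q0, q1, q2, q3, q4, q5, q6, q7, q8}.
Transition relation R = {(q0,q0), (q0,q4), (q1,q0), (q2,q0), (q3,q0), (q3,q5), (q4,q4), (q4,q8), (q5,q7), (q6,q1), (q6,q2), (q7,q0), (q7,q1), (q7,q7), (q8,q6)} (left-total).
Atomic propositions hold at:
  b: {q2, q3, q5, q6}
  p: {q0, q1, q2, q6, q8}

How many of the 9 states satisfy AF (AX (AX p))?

Sat(AX p) = {s : every successor in {q0, q1, q2, q6, q8}} = {q1, q2, q6, q8}
Sat(AX (AX p)) = {s : every successor in {q1, q2, q6, q8}} = {q6, q8}
AF (AX (AX p)): least fixpoint, start Z0 = {q6, q8}, add states with every successor in Z. Already a fixed point.
Sat(AF (AX (AX p))) = {q6, q8}
|Sat(AF (AX (AX p)))| = |{q6, q8}| = 2.

2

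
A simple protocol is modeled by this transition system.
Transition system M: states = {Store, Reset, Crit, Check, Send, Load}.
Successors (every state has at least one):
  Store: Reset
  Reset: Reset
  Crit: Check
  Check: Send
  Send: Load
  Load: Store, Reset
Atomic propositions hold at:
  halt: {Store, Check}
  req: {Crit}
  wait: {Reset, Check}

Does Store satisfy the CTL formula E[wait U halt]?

E[wait U halt]: least fixpoint, start Z0 = Sat(halt) = {Store, Check}, add states in Sat(wait) with some successor in Z. Already a fixed point.
Sat(E[wait U halt]) = {Store, Check}
Store ∈ Sat(E[wait U halt]) = {Store, Check}, so the formula holds at Store.

Yes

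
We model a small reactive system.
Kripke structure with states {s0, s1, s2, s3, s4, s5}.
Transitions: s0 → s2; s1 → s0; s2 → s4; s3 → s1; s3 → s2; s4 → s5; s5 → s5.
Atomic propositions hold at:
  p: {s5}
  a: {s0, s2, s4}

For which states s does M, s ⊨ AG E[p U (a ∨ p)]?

Sat(a ∨ p) = {s0, s2, s4, s5}
E[p U (a ∨ p)]: least fixpoint, start Z0 = Sat((a ∨ p)) = {s0, s2, s4, s5}, add states in Sat(p) with some successor in Z. Already a fixed point.
Sat(E[p U (a ∨ p)]) = {s0, s2, s4, s5}
AG E[p U (a ∨ p)]: greatest fixpoint, start Z0 = {s0, s2, s4, s5}, keep only states in Sat with every successor in Z. Already a fixed point.
Sat(AG E[p U (a ∨ p)]) = {s0, s2, s4, s5}

{s0, s2, s4, s5}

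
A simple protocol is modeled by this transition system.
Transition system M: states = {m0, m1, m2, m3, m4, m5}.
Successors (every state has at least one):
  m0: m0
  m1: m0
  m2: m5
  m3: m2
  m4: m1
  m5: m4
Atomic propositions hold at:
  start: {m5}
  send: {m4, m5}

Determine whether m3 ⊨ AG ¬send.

Sat(¬send) = {m0, m1, m2, m3}
AG ¬send: greatest fixpoint, start Z0 = {m0, m1, m2, m3}, keep only states in Sat with every successor in Z. Z1 = {m0, m1, m3}; Z2 = {m0, m1}; fixed.
Sat(AG ¬send) = {m0, m1}
m3 ∉ Sat(AG ¬send) = {m0, m1}, so the formula does not hold at m3.

No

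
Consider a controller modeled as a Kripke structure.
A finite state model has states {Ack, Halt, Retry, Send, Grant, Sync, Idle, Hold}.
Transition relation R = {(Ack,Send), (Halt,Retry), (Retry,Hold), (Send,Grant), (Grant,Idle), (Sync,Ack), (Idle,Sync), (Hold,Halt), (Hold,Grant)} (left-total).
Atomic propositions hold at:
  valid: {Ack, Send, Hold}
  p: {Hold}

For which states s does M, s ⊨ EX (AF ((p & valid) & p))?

Sat(p & valid) = {Hold}
Sat((p & valid) & p) = {Hold}
AF ((p & valid) & p): least fixpoint, start Z0 = {Hold}, add states with every successor in Z. Z1 = {Retry, Hold}; Z2 = {Halt, Retry, Hold}; fixed.
Sat(AF ((p & valid) & p)) = {Halt, Retry, Hold}
Sat(EX (AF ((p & valid) & p))) = {s : some successor in {Halt, Retry, Hold}} = {Halt, Retry, Hold}

{Halt, Retry, Hold}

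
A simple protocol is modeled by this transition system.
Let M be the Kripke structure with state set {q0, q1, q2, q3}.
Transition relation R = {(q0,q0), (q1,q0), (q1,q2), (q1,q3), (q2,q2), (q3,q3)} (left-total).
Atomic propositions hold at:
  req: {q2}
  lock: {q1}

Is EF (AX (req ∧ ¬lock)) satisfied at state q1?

Yes

Sat(¬lock) = {q0, q2, q3}
Sat(req ∧ ¬lock) = {q2}
Sat(AX (req ∧ ¬lock)) = {s : every successor in {q2}} = {q2}
EF (AX (req ∧ ¬lock)): least fixpoint, start Z0 = {q2}, add states with some successor in Z. Z1 = {q1, q2}; fixed.
Sat(EF (AX (req ∧ ¬lock))) = {q1, q2}
q1 ∈ Sat(EF (AX (req ∧ ¬lock))) = {q1, q2}, so the formula holds at q1.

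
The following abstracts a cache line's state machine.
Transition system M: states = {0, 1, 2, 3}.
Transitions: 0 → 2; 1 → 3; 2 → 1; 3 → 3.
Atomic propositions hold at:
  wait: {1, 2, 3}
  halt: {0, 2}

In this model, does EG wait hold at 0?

No

EG wait: greatest fixpoint, start Z0 = {1, 2, 3}, keep only states in Sat with some successor in Z. Already a fixed point.
Sat(EG wait) = {1, 2, 3}
0 ∉ Sat(EG wait) = {1, 2, 3}, so the formula does not hold at 0.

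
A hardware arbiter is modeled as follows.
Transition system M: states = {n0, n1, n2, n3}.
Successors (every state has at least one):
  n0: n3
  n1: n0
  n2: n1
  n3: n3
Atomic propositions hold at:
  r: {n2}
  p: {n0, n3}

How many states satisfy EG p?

2

EG p: greatest fixpoint, start Z0 = {n0, n3}, keep only states in Sat with some successor in Z. Already a fixed point.
Sat(EG p) = {n0, n3}
|Sat(EG p)| = |{n0, n3}| = 2.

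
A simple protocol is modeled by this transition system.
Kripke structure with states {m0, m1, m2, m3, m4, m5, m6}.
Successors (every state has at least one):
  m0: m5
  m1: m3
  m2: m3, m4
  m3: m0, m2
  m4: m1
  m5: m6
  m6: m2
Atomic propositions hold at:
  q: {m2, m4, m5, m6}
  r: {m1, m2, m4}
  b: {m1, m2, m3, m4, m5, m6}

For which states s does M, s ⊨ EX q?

Sat(EX q) = {s : some successor in {m2, m4, m5, m6}} = {m0, m2, m3, m5, m6}

{m0, m2, m3, m5, m6}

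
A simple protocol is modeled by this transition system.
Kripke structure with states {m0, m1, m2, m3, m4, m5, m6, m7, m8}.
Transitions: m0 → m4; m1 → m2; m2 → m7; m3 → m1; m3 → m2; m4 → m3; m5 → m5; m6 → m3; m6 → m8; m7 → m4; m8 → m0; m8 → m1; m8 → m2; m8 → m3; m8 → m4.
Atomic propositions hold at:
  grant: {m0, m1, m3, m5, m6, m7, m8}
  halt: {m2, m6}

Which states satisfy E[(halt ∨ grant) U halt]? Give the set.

{m1, m2, m3, m6, m8}

Sat(halt ∨ grant) = {m0, m1, m2, m3, m5, m6, m7, m8}
E[(halt ∨ grant) U halt]: least fixpoint, start Z0 = Sat(halt) = {m2, m6}, add states in Sat(halt ∨ grant) with some successor in Z. Z1 = {m1, m2, m3, m6, m8}; fixed.
Sat(E[(halt ∨ grant) U halt]) = {m1, m2, m3, m6, m8}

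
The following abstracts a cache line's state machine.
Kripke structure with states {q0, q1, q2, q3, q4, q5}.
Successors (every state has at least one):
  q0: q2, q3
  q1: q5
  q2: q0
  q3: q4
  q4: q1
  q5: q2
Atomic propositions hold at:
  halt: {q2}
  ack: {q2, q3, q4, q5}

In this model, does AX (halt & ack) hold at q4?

No

Sat(halt & ack) = {q2}
Sat(AX (halt & ack)) = {s : every successor in {q2}} = {q5}
q4 ∉ Sat(AX (halt & ack)) = {q5}, so the formula does not hold at q4.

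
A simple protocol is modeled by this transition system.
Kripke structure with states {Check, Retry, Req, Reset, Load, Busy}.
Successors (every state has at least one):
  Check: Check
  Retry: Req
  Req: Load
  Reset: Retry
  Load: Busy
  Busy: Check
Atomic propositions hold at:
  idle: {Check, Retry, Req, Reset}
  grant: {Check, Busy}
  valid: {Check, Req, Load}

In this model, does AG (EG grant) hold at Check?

Yes

EG grant: greatest fixpoint, start Z0 = {Check, Busy}, keep only states in Sat with some successor in Z. Already a fixed point.
Sat(EG grant) = {Check, Busy}
AG (EG grant): greatest fixpoint, start Z0 = {Check, Busy}, keep only states in Sat with every successor in Z. Already a fixed point.
Sat(AG (EG grant)) = {Check, Busy}
Check ∈ Sat(AG (EG grant)) = {Check, Busy}, so the formula holds at Check.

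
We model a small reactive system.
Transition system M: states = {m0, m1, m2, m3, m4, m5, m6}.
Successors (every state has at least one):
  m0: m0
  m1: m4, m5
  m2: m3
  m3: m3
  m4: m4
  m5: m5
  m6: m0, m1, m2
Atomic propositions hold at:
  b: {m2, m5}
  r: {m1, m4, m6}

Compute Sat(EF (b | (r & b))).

Sat(r & b) = ∅
Sat(b | (r & b)) = {m2, m5}
EF (b | (r & b)): least fixpoint, start Z0 = {m2, m5}, add states with some successor in Z. Z1 = {m1, m2, m5, m6}; fixed.
Sat(EF (b | (r & b))) = {m1, m2, m5, m6}

{m1, m2, m5, m6}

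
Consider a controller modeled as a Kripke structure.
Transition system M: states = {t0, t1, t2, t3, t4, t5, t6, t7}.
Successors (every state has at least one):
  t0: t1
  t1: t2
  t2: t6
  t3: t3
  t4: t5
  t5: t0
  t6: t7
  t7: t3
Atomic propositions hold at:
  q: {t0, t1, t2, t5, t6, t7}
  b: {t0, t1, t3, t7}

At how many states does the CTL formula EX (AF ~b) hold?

5

Sat(~b) = {t2, t4, t5, t6}
AF ~b: least fixpoint, start Z0 = {t2, t4, t5, t6}, add states with every successor in Z. Z1 = {t1, t2, t4, t5, t6}; Z2 = {t0, t1, t2, t4, t5, t6}; fixed.
Sat(AF ~b) = {t0, t1, t2, t4, t5, t6}
Sat(EX (AF ~b)) = {s : some successor in {t0, t1, t2, t4, t5, t6}} = {t0, t1, t2, t4, t5}
|Sat(EX (AF ~b))| = |{t0, t1, t2, t4, t5}| = 5.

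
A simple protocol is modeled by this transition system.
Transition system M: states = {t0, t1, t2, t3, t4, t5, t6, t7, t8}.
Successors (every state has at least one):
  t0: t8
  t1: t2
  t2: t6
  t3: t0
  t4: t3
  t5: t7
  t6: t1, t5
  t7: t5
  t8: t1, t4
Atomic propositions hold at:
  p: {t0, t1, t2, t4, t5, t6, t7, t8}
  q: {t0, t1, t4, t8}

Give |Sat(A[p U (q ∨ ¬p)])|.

5

Sat(¬p) = {t3}
Sat(q ∨ ¬p) = {t0, t1, t3, t4, t8}
A[p U (q ∨ ¬p)]: least fixpoint, start Z0 = Sat((q ∨ ¬p)) = {t0, t1, t3, t4, t8}, add states in Sat(p) with every successor in Z. Already a fixed point.
Sat(A[p U (q ∨ ¬p)]) = {t0, t1, t3, t4, t8}
|Sat(A[p U (q ∨ ¬p)])| = |{t0, t1, t3, t4, t8}| = 5.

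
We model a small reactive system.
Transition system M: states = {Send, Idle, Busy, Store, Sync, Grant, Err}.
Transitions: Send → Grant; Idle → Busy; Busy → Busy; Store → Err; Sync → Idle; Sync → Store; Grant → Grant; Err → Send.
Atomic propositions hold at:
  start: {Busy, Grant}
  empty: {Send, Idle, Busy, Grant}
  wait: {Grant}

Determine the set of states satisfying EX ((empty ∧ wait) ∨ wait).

Sat(empty ∧ wait) = {Grant}
Sat((empty ∧ wait) ∨ wait) = {Grant}
Sat(EX ((empty ∧ wait) ∨ wait)) = {s : some successor in {Grant}} = {Send, Grant}

{Send, Grant}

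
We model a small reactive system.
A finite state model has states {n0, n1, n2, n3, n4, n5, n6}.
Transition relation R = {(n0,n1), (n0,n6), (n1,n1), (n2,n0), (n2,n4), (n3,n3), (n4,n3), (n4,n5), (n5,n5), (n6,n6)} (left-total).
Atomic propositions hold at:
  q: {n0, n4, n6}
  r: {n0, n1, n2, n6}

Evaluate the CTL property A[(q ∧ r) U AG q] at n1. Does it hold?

No

Sat(q ∧ r) = {n0, n6}
AG q: greatest fixpoint, start Z0 = {n0, n4, n6}, keep only states in Sat with every successor in Z. Z1 = {n6}; fixed.
Sat(AG q) = {n6}
A[(q ∧ r) U AG q]: least fixpoint, start Z0 = Sat(AG q) = {n6}, add states in Sat(q ∧ r) with every successor in Z. Already a fixed point.
Sat(A[(q ∧ r) U AG q]) = {n6}
n1 ∉ Sat(A[(q ∧ r) U AG q]) = {n6}, so the formula does not hold at n1.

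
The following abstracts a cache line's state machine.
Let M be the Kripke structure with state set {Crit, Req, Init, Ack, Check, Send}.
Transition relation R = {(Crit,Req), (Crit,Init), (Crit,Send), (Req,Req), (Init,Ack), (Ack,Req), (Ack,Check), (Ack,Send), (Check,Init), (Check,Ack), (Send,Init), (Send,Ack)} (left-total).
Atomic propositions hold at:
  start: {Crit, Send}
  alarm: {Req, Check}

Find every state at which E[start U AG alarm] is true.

{Crit, Req}

AG alarm: greatest fixpoint, start Z0 = {Req, Check}, keep only states in Sat with every successor in Z. Z1 = {Req}; fixed.
Sat(AG alarm) = {Req}
E[start U AG alarm]: least fixpoint, start Z0 = Sat(AG alarm) = {Req}, add states in Sat(start) with some successor in Z. Z1 = {Crit, Req}; fixed.
Sat(E[start U AG alarm]) = {Crit, Req}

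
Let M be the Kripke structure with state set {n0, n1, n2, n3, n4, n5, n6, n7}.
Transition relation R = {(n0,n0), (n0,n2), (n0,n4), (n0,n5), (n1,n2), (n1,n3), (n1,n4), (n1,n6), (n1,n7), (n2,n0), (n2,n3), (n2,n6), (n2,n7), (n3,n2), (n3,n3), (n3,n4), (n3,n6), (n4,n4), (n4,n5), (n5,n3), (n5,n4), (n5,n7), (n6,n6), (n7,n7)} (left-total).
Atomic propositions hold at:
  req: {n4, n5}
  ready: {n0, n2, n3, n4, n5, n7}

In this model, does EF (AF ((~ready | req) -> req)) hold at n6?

No

Sat(~ready) = {n1, n6}
Sat(~ready | req) = {n1, n4, n5, n6}
Sat((~ready | req) -> req) = {n0, n2, n3, n4, n5, n7}
AF ((~ready | req) -> req): least fixpoint, start Z0 = {n0, n2, n3, n4, n5, n7}, add states with every successor in Z. Already a fixed point.
Sat(AF ((~ready | req) -> req)) = {n0, n2, n3, n4, n5, n7}
EF (AF ((~ready | req) -> req)): least fixpoint, start Z0 = {n0, n2, n3, n4, n5, n7}, add states with some successor in Z. Z1 = {n0, n1, n2, n3, n4, n5, n7}; fixed.
Sat(EF (AF ((~ready | req) -> req))) = {n0, n1, n2, n3, n4, n5, n7}
n6 ∉ Sat(EF (AF ((~ready | req) -> req))) = {n0, n1, n2, n3, n4, n5, n7}, so the formula does not hold at n6.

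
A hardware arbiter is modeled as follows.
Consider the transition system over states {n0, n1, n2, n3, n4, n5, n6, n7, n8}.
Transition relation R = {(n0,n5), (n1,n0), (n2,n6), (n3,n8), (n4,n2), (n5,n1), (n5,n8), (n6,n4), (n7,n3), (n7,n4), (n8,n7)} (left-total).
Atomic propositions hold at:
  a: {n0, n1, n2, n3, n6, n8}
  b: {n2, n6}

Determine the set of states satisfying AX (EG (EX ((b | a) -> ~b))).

{n0, n1, n3, n5, n8}

Sat(b | a) = {n0, n1, n2, n3, n6, n8}
Sat(~b) = {n0, n1, n3, n4, n5, n7, n8}
Sat((b | a) -> ~b) = {n0, n1, n3, n4, n5, n7, n8}
Sat(EX ((b | a) -> ~b)) = {s : some successor in {n0, n1, n3, n4, n5, n7, n8}} = {n0, n1, n3, n5, n6, n7, n8}
EG (EX ((b | a) -> ~b)): greatest fixpoint, start Z0 = {n0, n1, n3, n5, n6, n7, n8}, keep only states in Sat with some successor in Z. Z1 = {n0, n1, n3, n5, n7, n8}; fixed.
Sat(EG (EX ((b | a) -> ~b))) = {n0, n1, n3, n5, n7, n8}
Sat(AX (EG (EX ((b | a) -> ~b)))) = {s : every successor in {n0, n1, n3, n5, n7, n8}} = {n0, n1, n3, n5, n8}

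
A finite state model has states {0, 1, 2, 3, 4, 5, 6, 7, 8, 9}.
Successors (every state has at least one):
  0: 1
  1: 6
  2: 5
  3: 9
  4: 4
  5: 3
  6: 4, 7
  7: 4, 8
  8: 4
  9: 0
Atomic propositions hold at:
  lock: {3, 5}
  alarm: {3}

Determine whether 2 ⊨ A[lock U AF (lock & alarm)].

Yes

Sat(lock & alarm) = {3}
AF (lock & alarm): least fixpoint, start Z0 = {3}, add states with every successor in Z. Z1 = {3, 5}; Z2 = {2, 3, 5}; fixed.
Sat(AF (lock & alarm)) = {2, 3, 5}
A[lock U AF (lock & alarm)]: least fixpoint, start Z0 = Sat(AF (lock & alarm)) = {2, 3, 5}, add states in Sat(lock) with every successor in Z. Already a fixed point.
Sat(A[lock U AF (lock & alarm)]) = {2, 3, 5}
2 ∈ Sat(A[lock U AF (lock & alarm)]) = {2, 3, 5}, so the formula holds at 2.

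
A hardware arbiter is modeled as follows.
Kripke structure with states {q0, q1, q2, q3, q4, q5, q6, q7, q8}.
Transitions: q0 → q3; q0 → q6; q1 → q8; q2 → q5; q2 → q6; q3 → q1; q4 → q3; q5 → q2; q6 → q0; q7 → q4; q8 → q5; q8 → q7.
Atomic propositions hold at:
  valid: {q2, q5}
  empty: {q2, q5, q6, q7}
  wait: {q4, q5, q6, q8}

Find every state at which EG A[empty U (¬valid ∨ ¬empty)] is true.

{q0, q1, q3, q4, q6, q7, q8}

Sat(¬valid) = {q0, q1, q3, q4, q6, q7, q8}
Sat(¬empty) = {q0, q1, q3, q4, q8}
Sat(¬valid ∨ ¬empty) = {q0, q1, q3, q4, q6, q7, q8}
A[empty U (¬valid ∨ ¬empty)]: least fixpoint, start Z0 = Sat((¬valid ∨ ¬empty)) = {q0, q1, q3, q4, q6, q7, q8}, add states in Sat(empty) with every successor in Z. Already a fixed point.
Sat(A[empty U (¬valid ∨ ¬empty)]) = {q0, q1, q3, q4, q6, q7, q8}
EG A[empty U (¬valid ∨ ¬empty)]: greatest fixpoint, start Z0 = {q0, q1, q3, q4, q6, q7, q8}, keep only states in Sat with some successor in Z. Already a fixed point.
Sat(EG A[empty U (¬valid ∨ ¬empty)]) = {q0, q1, q3, q4, q6, q7, q8}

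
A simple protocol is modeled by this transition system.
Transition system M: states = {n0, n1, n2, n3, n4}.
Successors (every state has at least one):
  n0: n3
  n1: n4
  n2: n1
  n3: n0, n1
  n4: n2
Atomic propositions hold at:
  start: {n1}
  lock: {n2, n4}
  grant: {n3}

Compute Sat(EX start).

{n2, n3}

Sat(EX start) = {s : some successor in {n1}} = {n2, n3}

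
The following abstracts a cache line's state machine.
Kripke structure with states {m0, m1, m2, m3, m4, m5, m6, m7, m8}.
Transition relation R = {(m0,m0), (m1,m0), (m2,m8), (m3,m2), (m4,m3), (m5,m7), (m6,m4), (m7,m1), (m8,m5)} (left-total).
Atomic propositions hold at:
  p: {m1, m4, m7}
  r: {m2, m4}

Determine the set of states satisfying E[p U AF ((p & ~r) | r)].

Sat(~r) = {m0, m1, m3, m5, m6, m7, m8}
Sat(p & ~r) = {m1, m7}
Sat((p & ~r) | r) = {m1, m2, m4, m7}
AF ((p & ~r) | r): least fixpoint, start Z0 = {m1, m2, m4, m7}, add states with every successor in Z. Z1 = {m1, m2, m3, m4, m5, m6, m7}; Z2 = {m1, m2, m3, m4, m5, m6, m7, m8}; fixed.
Sat(AF ((p & ~r) | r)) = {m1, m2, m3, m4, m5, m6, m7, m8}
E[p U AF ((p & ~r) | r)]: least fixpoint, start Z0 = Sat(AF ((p & ~r) | r)) = {m1, m2, m3, m4, m5, m6, m7, m8}, add states in Sat(p) with some successor in Z. Already a fixed point.
Sat(E[p U AF ((p & ~r) | r)]) = {m1, m2, m3, m4, m5, m6, m7, m8}

{m1, m2, m3, m4, m5, m6, m7, m8}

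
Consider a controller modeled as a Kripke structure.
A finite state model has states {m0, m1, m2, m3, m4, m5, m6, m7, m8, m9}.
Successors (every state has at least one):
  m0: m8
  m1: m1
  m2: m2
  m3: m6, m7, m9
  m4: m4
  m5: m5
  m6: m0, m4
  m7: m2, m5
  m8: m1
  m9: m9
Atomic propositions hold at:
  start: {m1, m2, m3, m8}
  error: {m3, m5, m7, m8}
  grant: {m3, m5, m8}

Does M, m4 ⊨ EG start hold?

EG start: greatest fixpoint, start Z0 = {m1, m2, m3, m8}, keep only states in Sat with some successor in Z. Z1 = {m1, m2, m8}; fixed.
Sat(EG start) = {m1, m2, m8}
m4 ∉ Sat(EG start) = {m1, m2, m8}, so the formula does not hold at m4.

No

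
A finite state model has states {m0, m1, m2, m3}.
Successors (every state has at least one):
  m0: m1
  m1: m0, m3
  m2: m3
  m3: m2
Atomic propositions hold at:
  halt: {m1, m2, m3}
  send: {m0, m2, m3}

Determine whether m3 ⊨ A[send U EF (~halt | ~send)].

No

Sat(~halt) = {m0}
Sat(~send) = {m1}
Sat(~halt | ~send) = {m0, m1}
EF (~halt | ~send): least fixpoint, start Z0 = {m0, m1}, add states with some successor in Z. Already a fixed point.
Sat(EF (~halt | ~send)) = {m0, m1}
A[send U EF (~halt | ~send)]: least fixpoint, start Z0 = Sat(EF (~halt | ~send)) = {m0, m1}, add states in Sat(send) with every successor in Z. Already a fixed point.
Sat(A[send U EF (~halt | ~send)]) = {m0, m1}
m3 ∉ Sat(A[send U EF (~halt | ~send)]) = {m0, m1}, so the formula does not hold at m3.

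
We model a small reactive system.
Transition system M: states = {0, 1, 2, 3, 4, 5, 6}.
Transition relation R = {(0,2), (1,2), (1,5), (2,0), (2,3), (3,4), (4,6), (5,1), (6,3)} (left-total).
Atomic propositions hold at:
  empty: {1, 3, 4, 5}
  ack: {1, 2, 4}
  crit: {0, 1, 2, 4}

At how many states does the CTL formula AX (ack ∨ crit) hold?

Sat(ack ∨ crit) = {0, 1, 2, 4}
Sat(AX (ack ∨ crit)) = {s : every successor in {0, 1, 2, 4}} = {0, 3, 5}
|Sat(AX (ack ∨ crit))| = |{0, 3, 5}| = 3.

3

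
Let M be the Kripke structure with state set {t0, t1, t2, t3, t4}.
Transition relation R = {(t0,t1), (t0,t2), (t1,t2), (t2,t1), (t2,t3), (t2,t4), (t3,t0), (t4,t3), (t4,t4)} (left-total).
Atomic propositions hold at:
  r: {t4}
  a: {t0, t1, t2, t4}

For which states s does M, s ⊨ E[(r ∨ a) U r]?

Sat(r ∨ a) = {t0, t1, t2, t4}
E[(r ∨ a) U r]: least fixpoint, start Z0 = Sat(r) = {t4}, add states in Sat(r ∨ a) with some successor in Z. Z1 = {t2, t4}; Z2 = {t0, t1, t2, t4}; fixed.
Sat(E[(r ∨ a) U r]) = {t0, t1, t2, t4}

{t0, t1, t2, t4}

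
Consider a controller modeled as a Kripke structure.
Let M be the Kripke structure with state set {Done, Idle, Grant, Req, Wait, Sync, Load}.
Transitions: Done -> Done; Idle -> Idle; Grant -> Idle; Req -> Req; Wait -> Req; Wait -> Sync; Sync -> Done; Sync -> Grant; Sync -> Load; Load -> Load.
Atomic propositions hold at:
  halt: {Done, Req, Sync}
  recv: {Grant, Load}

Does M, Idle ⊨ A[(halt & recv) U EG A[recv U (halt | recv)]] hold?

Sat(halt & recv) = ∅
Sat(halt | recv) = {Done, Grant, Req, Sync, Load}
A[recv U (halt | recv)]: least fixpoint, start Z0 = Sat((halt | recv)) = {Done, Grant, Req, Sync, Load}, add states in Sat(recv) with every successor in Z. Already a fixed point.
Sat(A[recv U (halt | recv)]) = {Done, Grant, Req, Sync, Load}
EG A[recv U (halt | recv)]: greatest fixpoint, start Z0 = {Done, Grant, Req, Sync, Load}, keep only states in Sat with some successor in Z. Z1 = {Done, Req, Sync, Load}; fixed.
Sat(EG A[recv U (halt | recv)]) = {Done, Req, Sync, Load}
A[(halt & recv) U EG A[recv U (halt | recv)]]: least fixpoint, start Z0 = Sat(EG A[recv U (halt | recv)]) = {Done, Req, Sync, Load}, add states in Sat(halt & recv) with every successor in Z. Already a fixed point.
Sat(A[(halt & recv) U EG A[recv U (halt | recv)]]) = {Done, Req, Sync, Load}
Idle ∉ Sat(A[(halt & recv) U EG A[recv U (halt | recv)]]) = {Done, Req, Sync, Load}, so the formula does not hold at Idle.

No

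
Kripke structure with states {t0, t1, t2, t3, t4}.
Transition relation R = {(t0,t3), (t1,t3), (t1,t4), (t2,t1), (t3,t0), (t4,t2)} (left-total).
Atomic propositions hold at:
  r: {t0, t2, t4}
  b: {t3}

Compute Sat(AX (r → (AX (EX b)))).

Sat(EX b) = {s : some successor in {t3}} = {t0, t1}
Sat(AX (EX b)) = {s : every successor in {t0, t1}} = {t2, t3}
Sat(r → (AX (EX b))) = {t1, t2, t3}
Sat(AX (r → (AX (EX b)))) = {s : every successor in {t1, t2, t3}} = {t0, t2, t4}

{t0, t2, t4}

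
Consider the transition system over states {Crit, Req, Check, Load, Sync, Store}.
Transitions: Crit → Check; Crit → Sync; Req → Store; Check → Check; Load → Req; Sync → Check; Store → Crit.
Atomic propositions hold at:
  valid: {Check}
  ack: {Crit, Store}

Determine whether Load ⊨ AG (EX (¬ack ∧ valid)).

No

Sat(¬ack) = {Req, Check, Load, Sync}
Sat(¬ack ∧ valid) = {Check}
Sat(EX (¬ack ∧ valid)) = {s : some successor in {Check}} = {Crit, Check, Sync}
AG (EX (¬ack ∧ valid)): greatest fixpoint, start Z0 = {Crit, Check, Sync}, keep only states in Sat with every successor in Z. Already a fixed point.
Sat(AG (EX (¬ack ∧ valid))) = {Crit, Check, Sync}
Load ∉ Sat(AG (EX (¬ack ∧ valid))) = {Crit, Check, Sync}, so the formula does not hold at Load.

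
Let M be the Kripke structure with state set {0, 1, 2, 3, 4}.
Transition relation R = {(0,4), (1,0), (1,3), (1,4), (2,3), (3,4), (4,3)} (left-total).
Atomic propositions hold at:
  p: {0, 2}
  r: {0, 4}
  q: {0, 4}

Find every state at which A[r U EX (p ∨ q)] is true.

{0, 1, 3, 4}

Sat(p ∨ q) = {0, 2, 4}
Sat(EX (p ∨ q)) = {s : some successor in {0, 2, 4}} = {0, 1, 3}
A[r U EX (p ∨ q)]: least fixpoint, start Z0 = Sat(EX (p ∨ q)) = {0, 1, 3}, add states in Sat(r) with every successor in Z. Z1 = {0, 1, 3, 4}; fixed.
Sat(A[r U EX (p ∨ q)]) = {0, 1, 3, 4}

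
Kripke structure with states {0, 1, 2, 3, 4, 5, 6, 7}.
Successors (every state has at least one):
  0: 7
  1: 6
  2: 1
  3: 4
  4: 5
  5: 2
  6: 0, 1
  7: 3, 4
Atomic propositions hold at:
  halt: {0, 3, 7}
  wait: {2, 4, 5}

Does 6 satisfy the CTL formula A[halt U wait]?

No

A[halt U wait]: least fixpoint, start Z0 = Sat(wait) = {2, 4, 5}, add states in Sat(halt) with every successor in Z. Z1 = {2, 3, 4, 5}; Z2 = {2, 3, 4, 5, 7}; Z3 = {0, 2, 3, 4, 5, 7}; fixed.
Sat(A[halt U wait]) = {0, 2, 3, 4, 5, 7}
6 ∉ Sat(A[halt U wait]) = {0, 2, 3, 4, 5, 7}, so the formula does not hold at 6.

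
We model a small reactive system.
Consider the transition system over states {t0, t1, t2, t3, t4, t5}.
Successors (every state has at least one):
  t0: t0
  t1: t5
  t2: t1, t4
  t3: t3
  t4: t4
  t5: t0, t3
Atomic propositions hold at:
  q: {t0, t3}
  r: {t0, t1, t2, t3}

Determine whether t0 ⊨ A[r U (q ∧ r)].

Sat(q ∧ r) = {t0, t3}
A[r U (q ∧ r)]: least fixpoint, start Z0 = Sat((q ∧ r)) = {t0, t3}, add states in Sat(r) with every successor in Z. Already a fixed point.
Sat(A[r U (q ∧ r)]) = {t0, t3}
t0 ∈ Sat(A[r U (q ∧ r)]) = {t0, t3}, so the formula holds at t0.

Yes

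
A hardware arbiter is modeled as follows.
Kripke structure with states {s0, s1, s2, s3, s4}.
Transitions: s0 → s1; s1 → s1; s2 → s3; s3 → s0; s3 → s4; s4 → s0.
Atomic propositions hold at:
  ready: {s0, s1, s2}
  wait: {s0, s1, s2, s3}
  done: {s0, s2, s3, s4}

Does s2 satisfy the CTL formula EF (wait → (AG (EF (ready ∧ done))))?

Yes

Sat(ready ∧ done) = {s0, s2}
EF (ready ∧ done): least fixpoint, start Z0 = {s0, s2}, add states with some successor in Z. Z1 = {s0, s2, s3, s4}; fixed.
Sat(EF (ready ∧ done)) = {s0, s2, s3, s4}
AG (EF (ready ∧ done)): greatest fixpoint, start Z0 = {s0, s2, s3, s4}, keep only states in Sat with every successor in Z. Z1 = {s2, s3, s4}; Z2 = {s2}; Z3 = ∅; fixed.
Sat(AG (EF (ready ∧ done))) = ∅
Sat(wait → (AG (EF (ready ∧ done)))) = {s4}
EF (wait → (AG (EF (ready ∧ done)))): least fixpoint, start Z0 = {s4}, add states with some successor in Z. Z1 = {s3, s4}; Z2 = {s2, s3, s4}; fixed.
Sat(EF (wait → (AG (EF (ready ∧ done))))) = {s2, s3, s4}
s2 ∈ Sat(EF (wait → (AG (EF (ready ∧ done))))) = {s2, s3, s4}, so the formula holds at s2.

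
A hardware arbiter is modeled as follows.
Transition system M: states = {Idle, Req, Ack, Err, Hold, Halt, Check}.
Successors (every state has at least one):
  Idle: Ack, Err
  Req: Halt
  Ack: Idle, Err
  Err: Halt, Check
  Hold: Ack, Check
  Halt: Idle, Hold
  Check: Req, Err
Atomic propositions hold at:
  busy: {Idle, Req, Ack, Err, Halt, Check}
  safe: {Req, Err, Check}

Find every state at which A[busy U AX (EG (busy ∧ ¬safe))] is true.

{Req}

Sat(¬safe) = {Idle, Ack, Hold, Halt}
Sat(busy ∧ ¬safe) = {Idle, Ack, Halt}
EG (busy ∧ ¬safe): greatest fixpoint, start Z0 = {Idle, Ack, Halt}, keep only states in Sat with some successor in Z. Already a fixed point.
Sat(EG (busy ∧ ¬safe)) = {Idle, Ack, Halt}
Sat(AX (EG (busy ∧ ¬safe))) = {s : every successor in {Idle, Ack, Halt}} = {Req}
A[busy U AX (EG (busy ∧ ¬safe))]: least fixpoint, start Z0 = Sat(AX (EG (busy ∧ ¬safe))) = {Req}, add states in Sat(busy) with every successor in Z. Already a fixed point.
Sat(A[busy U AX (EG (busy ∧ ¬safe))]) = {Req}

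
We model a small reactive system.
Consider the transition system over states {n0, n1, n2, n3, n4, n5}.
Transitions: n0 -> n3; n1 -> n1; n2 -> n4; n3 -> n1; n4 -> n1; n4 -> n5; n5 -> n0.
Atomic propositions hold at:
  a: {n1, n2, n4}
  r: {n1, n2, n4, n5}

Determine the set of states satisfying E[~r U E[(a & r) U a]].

{n0, n1, n2, n3, n4}

Sat(~r) = {n0, n3}
Sat(a & r) = {n1, n2, n4}
E[(a & r) U a]: least fixpoint, start Z0 = Sat(a) = {n1, n2, n4}, add states in Sat(a & r) with some successor in Z. Already a fixed point.
Sat(E[(a & r) U a]) = {n1, n2, n4}
E[~r U E[(a & r) U a]]: least fixpoint, start Z0 = Sat(E[(a & r) U a]) = {n1, n2, n4}, add states in Sat(~r) with some successor in Z. Z1 = {n1, n2, n3, n4}; Z2 = {n0, n1, n2, n3, n4}; fixed.
Sat(E[~r U E[(a & r) U a]]) = {n0, n1, n2, n3, n4}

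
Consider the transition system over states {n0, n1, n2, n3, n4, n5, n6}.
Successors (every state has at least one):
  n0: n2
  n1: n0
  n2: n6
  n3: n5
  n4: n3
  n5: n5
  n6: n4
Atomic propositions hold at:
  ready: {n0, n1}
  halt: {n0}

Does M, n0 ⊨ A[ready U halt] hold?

A[ready U halt]: least fixpoint, start Z0 = Sat(halt) = {n0}, add states in Sat(ready) with every successor in Z. Z1 = {n0, n1}; fixed.
Sat(A[ready U halt]) = {n0, n1}
n0 ∈ Sat(A[ready U halt]) = {n0, n1}, so the formula holds at n0.

Yes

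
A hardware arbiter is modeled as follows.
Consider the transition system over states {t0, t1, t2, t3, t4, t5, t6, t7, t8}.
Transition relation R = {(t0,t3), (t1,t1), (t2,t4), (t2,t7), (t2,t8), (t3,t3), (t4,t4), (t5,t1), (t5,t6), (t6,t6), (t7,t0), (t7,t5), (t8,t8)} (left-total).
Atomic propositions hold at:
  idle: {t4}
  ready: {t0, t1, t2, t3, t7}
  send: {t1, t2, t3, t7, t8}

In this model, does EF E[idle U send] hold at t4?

E[idle U send]: least fixpoint, start Z0 = Sat(send) = {t1, t2, t3, t7, t8}, add states in Sat(idle) with some successor in Z. Already a fixed point.
Sat(E[idle U send]) = {t1, t2, t3, t7, t8}
EF E[idle U send]: least fixpoint, start Z0 = {t1, t2, t3, t7, t8}, add states with some successor in Z. Z1 = {t0, t1, t2, t3, t5, t7, t8}; fixed.
Sat(EF E[idle U send]) = {t0, t1, t2, t3, t5, t7, t8}
t4 ∉ Sat(EF E[idle U send]) = {t0, t1, t2, t3, t5, t7, t8}, so the formula does not hold at t4.

No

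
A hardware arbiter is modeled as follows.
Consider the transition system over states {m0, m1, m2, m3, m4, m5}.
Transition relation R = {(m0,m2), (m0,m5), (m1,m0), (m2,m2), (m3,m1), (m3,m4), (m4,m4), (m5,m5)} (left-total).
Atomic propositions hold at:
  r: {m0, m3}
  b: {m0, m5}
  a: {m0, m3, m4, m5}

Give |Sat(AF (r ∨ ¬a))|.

4

Sat(¬a) = {m1, m2}
Sat(r ∨ ¬a) = {m0, m1, m2, m3}
AF (r ∨ ¬a): least fixpoint, start Z0 = {m0, m1, m2, m3}, add states with every successor in Z. Already a fixed point.
Sat(AF (r ∨ ¬a)) = {m0, m1, m2, m3}
|Sat(AF (r ∨ ¬a))| = |{m0, m1, m2, m3}| = 4.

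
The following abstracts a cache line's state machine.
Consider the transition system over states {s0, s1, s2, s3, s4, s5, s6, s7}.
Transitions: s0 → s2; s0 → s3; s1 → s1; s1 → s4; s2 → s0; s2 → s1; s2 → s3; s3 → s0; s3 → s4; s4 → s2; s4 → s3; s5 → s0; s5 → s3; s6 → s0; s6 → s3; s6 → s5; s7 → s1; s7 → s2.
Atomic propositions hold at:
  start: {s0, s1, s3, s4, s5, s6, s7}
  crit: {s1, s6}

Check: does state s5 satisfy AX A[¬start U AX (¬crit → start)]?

No

Sat(¬start) = {s2}
Sat(¬crit) = {s0, s2, s3, s4, s5, s7}
Sat(¬crit → start) = {s0, s1, s3, s4, s5, s6, s7}
Sat(AX (¬crit → start)) = {s : every successor in {s0, s1, s3, s4, s5, s6, s7}} = {s1, s2, s3, s5, s6}
A[¬start U AX (¬crit → start)]: least fixpoint, start Z0 = Sat(AX (¬crit → start)) = {s1, s2, s3, s5, s6}, add states in Sat(¬start) with every successor in Z. Already a fixed point.
Sat(A[¬start U AX (¬crit → start)]) = {s1, s2, s3, s5, s6}
Sat(AX A[¬start U AX (¬crit → start)]) = {s : every successor in {s1, s2, s3, s5, s6}} = {s0, s4, s7}
s5 ∉ Sat(AX A[¬start U AX (¬crit → start)]) = {s0, s4, s7}, so the formula does not hold at s5.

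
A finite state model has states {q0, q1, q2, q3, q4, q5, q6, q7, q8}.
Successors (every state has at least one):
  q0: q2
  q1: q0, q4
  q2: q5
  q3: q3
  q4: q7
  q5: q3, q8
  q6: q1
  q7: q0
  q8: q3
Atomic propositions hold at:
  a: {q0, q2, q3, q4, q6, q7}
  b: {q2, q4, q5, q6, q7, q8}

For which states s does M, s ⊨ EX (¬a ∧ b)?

Sat(¬a) = {q1, q5, q8}
Sat(¬a ∧ b) = {q5, q8}
Sat(EX (¬a ∧ b)) = {s : some successor in {q5, q8}} = {q2, q5}

{q2, q5}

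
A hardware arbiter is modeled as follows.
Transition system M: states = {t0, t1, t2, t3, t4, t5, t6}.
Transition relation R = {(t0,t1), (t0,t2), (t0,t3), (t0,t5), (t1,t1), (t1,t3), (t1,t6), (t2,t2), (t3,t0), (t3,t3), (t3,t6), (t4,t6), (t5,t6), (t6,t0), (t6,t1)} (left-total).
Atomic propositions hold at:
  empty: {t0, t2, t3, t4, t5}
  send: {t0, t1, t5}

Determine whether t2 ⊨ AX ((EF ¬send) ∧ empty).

Sat(¬send) = {t2, t3, t4, t6}
EF ¬send: least fixpoint, start Z0 = {t2, t3, t4, t6}, add states with some successor in Z. Z1 = {t0, t1, t2, t3, t4, t5, t6}; fixed.
Sat(EF ¬send) = {t0, t1, t2, t3, t4, t5, t6}
Sat((EF ¬send) ∧ empty) = {t0, t2, t3, t4, t5}
Sat(AX ((EF ¬send) ∧ empty)) = {s : every successor in {t0, t2, t3, t4, t5}} = {t2}
t2 ∈ Sat(AX ((EF ¬send) ∧ empty)) = {t2}, so the formula holds at t2.

Yes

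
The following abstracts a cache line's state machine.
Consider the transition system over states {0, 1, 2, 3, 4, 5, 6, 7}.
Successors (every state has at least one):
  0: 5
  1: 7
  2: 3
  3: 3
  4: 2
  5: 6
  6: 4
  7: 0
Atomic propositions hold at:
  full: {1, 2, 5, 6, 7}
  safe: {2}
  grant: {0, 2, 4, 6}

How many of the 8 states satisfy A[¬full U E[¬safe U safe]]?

Sat(¬full) = {0, 3, 4}
Sat(¬safe) = {0, 1, 3, 4, 5, 6, 7}
E[¬safe U safe]: least fixpoint, start Z0 = Sat(safe) = {2}, add states in Sat(¬safe) with some successor in Z. Z1 = {2, 4}; Z2 = {2, 4, 6}; Z3 = {2, 4, 5, 6}; Z4 = {0, 2, 4, 5, 6}; Z5 = {0, 2, 4, 5, 6, 7}; Z6 = {0, 1, 2, 4, 5, 6, 7}; fixed.
Sat(E[¬safe U safe]) = {0, 1, 2, 4, 5, 6, 7}
A[¬full U E[¬safe U safe]]: least fixpoint, start Z0 = Sat(E[¬safe U safe]) = {0, 1, 2, 4, 5, 6, 7}, add states in Sat(¬full) with every successor in Z. Already a fixed point.
Sat(A[¬full U E[¬safe U safe]]) = {0, 1, 2, 4, 5, 6, 7}
|Sat(A[¬full U E[¬safe U safe]])| = |{0, 1, 2, 4, 5, 6, 7}| = 7.

7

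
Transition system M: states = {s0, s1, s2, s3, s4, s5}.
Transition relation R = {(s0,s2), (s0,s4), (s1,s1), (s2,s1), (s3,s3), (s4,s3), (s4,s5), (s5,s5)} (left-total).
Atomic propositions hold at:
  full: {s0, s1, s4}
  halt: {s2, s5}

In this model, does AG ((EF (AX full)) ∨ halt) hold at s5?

Sat(AX full) = {s : every successor in {s0, s1, s4}} = {s1, s2}
EF (AX full): least fixpoint, start Z0 = {s1, s2}, add states with some successor in Z. Z1 = {s0, s1, s2}; fixed.
Sat(EF (AX full)) = {s0, s1, s2}
Sat((EF (AX full)) ∨ halt) = {s0, s1, s2, s5}
AG ((EF (AX full)) ∨ halt): greatest fixpoint, start Z0 = {s0, s1, s2, s5}, keep only states in Sat with every successor in Z. Z1 = {s1, s2, s5}; fixed.
Sat(AG ((EF (AX full)) ∨ halt)) = {s1, s2, s5}
s5 ∈ Sat(AG ((EF (AX full)) ∨ halt)) = {s1, s2, s5}, so the formula holds at s5.

Yes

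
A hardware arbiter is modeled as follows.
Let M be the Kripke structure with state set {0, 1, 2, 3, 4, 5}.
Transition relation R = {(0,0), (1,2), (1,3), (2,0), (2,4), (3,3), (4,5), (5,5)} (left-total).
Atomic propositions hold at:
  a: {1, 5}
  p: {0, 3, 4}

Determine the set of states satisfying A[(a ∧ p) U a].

{1, 5}

Sat(a ∧ p) = ∅
A[(a ∧ p) U a]: least fixpoint, start Z0 = Sat(a) = {1, 5}, add states in Sat(a ∧ p) with every successor in Z. Already a fixed point.
Sat(A[(a ∧ p) U a]) = {1, 5}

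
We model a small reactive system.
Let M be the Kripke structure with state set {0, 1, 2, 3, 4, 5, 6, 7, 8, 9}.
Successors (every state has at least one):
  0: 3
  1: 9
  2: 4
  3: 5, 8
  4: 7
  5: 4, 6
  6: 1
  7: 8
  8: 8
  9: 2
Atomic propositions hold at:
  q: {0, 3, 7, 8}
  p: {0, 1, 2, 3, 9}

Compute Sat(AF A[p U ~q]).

Sat(~q) = {1, 2, 4, 5, 6, 9}
A[p U ~q]: least fixpoint, start Z0 = Sat(~q) = {1, 2, 4, 5, 6, 9}, add states in Sat(p) with every successor in Z. Already a fixed point.
Sat(A[p U ~q]) = {1, 2, 4, 5, 6, 9}
AF A[p U ~q]: least fixpoint, start Z0 = {1, 2, 4, 5, 6, 9}, add states with every successor in Z. Already a fixed point.
Sat(AF A[p U ~q]) = {1, 2, 4, 5, 6, 9}

{1, 2, 4, 5, 6, 9}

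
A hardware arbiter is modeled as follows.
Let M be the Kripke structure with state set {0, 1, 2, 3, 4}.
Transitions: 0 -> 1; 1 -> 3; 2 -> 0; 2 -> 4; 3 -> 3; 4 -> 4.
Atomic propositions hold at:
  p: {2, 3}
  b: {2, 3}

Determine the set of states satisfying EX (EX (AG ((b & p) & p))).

{0, 1, 3}

Sat(b & p) = {2, 3}
Sat((b & p) & p) = {2, 3}
AG ((b & p) & p): greatest fixpoint, start Z0 = {2, 3}, keep only states in Sat with every successor in Z. Z1 = {3}; fixed.
Sat(AG ((b & p) & p)) = {3}
Sat(EX (AG ((b & p) & p))) = {s : some successor in {3}} = {1, 3}
Sat(EX (EX (AG ((b & p) & p)))) = {s : some successor in {1, 3}} = {0, 1, 3}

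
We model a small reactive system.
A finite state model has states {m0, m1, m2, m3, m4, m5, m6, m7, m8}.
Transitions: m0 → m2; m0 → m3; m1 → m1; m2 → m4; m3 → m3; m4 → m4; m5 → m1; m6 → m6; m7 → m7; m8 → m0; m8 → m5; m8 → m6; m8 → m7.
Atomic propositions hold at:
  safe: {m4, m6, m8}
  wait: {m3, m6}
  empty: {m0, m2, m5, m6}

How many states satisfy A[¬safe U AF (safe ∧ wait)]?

1

Sat(¬safe) = {m0, m1, m2, m3, m5, m7}
Sat(safe ∧ wait) = {m6}
AF (safe ∧ wait): least fixpoint, start Z0 = {m6}, add states with every successor in Z. Already a fixed point.
Sat(AF (safe ∧ wait)) = {m6}
A[¬safe U AF (safe ∧ wait)]: least fixpoint, start Z0 = Sat(AF (safe ∧ wait)) = {m6}, add states in Sat(¬safe) with every successor in Z. Already a fixed point.
Sat(A[¬safe U AF (safe ∧ wait)]) = {m6}
|Sat(A[¬safe U AF (safe ∧ wait)])| = |{m6}| = 1.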